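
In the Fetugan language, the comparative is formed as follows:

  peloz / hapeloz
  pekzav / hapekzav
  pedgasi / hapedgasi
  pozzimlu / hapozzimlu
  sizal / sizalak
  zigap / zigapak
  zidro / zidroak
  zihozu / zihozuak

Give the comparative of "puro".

pozzimlu and zihozu both end in -u yet inflect differently (hapozzimlu, zihozuak), so the final letter is not what conditions the rule; the first letter is.
"puro" begins with p-. The stems beginning with p- (peloz → hapeloz, pekzav → hapekzav, pedgasi → hapedgasi) add the prefix ha-.
The other pattern: stems beginning with s- or z- add -ak.
So puro → hapuro.

hapuro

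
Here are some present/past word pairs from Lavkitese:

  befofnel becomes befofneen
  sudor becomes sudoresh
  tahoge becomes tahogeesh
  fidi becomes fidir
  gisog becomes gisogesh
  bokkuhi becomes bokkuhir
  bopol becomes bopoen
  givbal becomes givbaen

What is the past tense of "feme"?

"feme" ends in -e. The one such stem in the data (tahoge → tahogeesh) adds -esh, so the same rule applies.
So feme → femeesh.

femeesh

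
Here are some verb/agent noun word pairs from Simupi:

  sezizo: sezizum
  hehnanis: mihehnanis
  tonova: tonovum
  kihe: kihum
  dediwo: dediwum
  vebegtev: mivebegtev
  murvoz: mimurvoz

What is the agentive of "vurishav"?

mivurishav

kihe and vebegtev both have last vowel 'e' yet inflect differently (kihum, mivebegtev), so the last vowel is not what conditions the rule; whether the stem ends in a vowel or a consonant is.
"vurishav" ends in a consonant. The stems ending in a consonant (vebegtev → mivebegtev, murvoz → mimurvoz, hehnanis → mihehnanis) add the prefix mi-.
The other pattern: stems ending in a vowel drop the final letter and add -um.
So vurishav → mivurishav.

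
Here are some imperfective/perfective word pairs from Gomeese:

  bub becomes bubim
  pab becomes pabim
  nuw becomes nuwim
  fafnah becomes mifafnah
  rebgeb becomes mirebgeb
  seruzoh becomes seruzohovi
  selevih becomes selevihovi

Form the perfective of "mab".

mabim

bub and rebgeb both end in -b yet inflect differently (bubim, mirebgeb), so the final letter is not what conditions the rule; the number of vowels is.
"mab" has 1 vowel. The stems with 1 vowel (bub → bubim, pab → pabim, nuw → nuwim) add -im.
The other patterns: stems with 2 vowels add the prefix mi-; stems with 3 vowels add -ovi.
So mab → mabim.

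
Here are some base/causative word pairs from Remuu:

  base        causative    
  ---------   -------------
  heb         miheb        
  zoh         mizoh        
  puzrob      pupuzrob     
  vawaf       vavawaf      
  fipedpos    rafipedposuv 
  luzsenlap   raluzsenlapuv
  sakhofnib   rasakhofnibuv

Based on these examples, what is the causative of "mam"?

mimam

"mam" has 1 vowel. The stems with 1 vowel (heb → miheb, zoh → mizoh) add the prefix mi-.
The other patterns: stems with 2 vowels repeat the first consonant+vowel as a prefix; stems with 3 vowels add ra- … -uv around the stem.
So mam → mimam.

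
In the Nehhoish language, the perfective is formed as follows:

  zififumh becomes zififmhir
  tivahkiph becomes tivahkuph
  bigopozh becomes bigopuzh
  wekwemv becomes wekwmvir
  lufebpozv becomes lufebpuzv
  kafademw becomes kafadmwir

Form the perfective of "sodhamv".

sodhmvir

"sodhamv" has second-to-last letter 'm'. The stems whose second-to-last letter is 'm' (zififumh → zififmhir, wekwemv → wekwmvir, kafademw → kafadmwir) delete the last vowel and add -ir.
So sodhamv → sodhmvir.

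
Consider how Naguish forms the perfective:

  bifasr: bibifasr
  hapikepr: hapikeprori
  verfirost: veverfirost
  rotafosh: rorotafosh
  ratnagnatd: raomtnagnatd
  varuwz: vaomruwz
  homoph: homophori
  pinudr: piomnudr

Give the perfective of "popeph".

hapikepr and bifasr both end in -r yet inflect differently (hapikeprori, bibifasr), so the final letter is not what conditions the rule; the second-to-last letter is.
"popeph" has second-to-last letter 'p'. The stems whose second-to-last letter is 'p' (homoph → homophori, hapikepr → hapikeprori) add -ori.
So popeph → popephori.

popephori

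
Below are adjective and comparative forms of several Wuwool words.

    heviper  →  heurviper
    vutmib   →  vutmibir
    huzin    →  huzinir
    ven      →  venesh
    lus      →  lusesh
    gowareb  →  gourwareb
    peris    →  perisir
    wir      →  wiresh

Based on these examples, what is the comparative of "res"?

resesh

"res" has 1 vowel. The stems with 1 vowel (lus → lusesh, wir → wiresh, ven → venesh) add -esh.
The other patterns: stems with 2 vowels add -ir; stems with 3 vowels insert -ur- after the first vowel.
So res → resesh.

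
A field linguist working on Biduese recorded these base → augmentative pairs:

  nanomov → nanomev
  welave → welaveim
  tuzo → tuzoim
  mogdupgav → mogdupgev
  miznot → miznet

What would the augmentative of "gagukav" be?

"gagukav" ends in a consonant. The stems ending in a consonant (nanomov → nanomev, miznot → miznet, mogdupgav → mogdupgev) change the last vowel to 'e'.
The other pattern: stems ending in a vowel add -im.
So gagukav → gagukev.

gagukev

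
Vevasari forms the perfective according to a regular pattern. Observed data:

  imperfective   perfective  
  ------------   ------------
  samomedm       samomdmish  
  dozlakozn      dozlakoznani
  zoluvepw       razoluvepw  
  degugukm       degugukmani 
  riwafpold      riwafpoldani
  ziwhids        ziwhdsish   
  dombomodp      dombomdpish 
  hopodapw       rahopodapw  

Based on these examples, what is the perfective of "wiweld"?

samomedm and degugukm both end in -m yet inflect differently (samomdmish, degugukmani), so the final letter is not what conditions the rule; the second-to-last letter is.
"wiweld" has second-to-last letter 'l'. The one such stem in the data (riwafpold → riwafpoldani) adds -ani, so the same rule applies.
The other patterns: stems whose second-to-last letter is 'd' delete the last vowel and add -ish; stems whose second-to-last letter is 'p' add the prefix ra-.
So wiweld → wiweldani.

wiweldani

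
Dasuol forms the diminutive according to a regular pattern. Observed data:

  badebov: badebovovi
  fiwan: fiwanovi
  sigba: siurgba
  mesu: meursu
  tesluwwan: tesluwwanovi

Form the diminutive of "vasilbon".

"vasilbon" ends in a consonant. The stems ending in a consonant (fiwan → fiwanovi, badebov → badebovovi, tesluwwan → tesluwwanovi) add -ovi.
The other pattern: stems ending in a vowel insert -ur- after the first vowel.
So vasilbon → vasilbonovi.

vasilbonovi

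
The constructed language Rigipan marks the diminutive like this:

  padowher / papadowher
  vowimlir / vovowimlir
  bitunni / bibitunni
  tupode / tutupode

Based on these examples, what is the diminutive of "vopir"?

vovopir

Every pair shown (padowher → papadowher, vowimlir → vovowimlir, bitunni → bibitunni, …) follows the same rule: repeat the first consonant+vowel as a prefix.
So vopir → vovopir.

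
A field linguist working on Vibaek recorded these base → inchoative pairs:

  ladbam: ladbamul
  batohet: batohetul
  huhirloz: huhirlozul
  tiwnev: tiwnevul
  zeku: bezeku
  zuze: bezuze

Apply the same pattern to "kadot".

"kadot" ends in a consonant. The stems ending in a consonant (ladbam → ladbamul, batohet → batohetul, huhirloz → huhirlozul) add -ul.
So kadot → kadotul.

kadotul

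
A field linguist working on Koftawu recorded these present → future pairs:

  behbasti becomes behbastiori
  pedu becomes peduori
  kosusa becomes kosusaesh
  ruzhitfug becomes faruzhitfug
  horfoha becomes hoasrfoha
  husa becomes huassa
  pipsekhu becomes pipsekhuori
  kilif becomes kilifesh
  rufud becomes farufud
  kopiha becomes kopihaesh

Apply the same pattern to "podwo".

kopiha and horfoha both end in -a yet inflect differently (kopihaesh, hoasrfoha), so the final letter is not what conditions the rule; the first letter is.
"podwo" begins with p-. The stems beginning with p- (pedu → peduori, pipsekhu → pipsekhuori) add -ori.
The other patterns: stems beginning with r- add the prefix fa-; stems beginning with k- add -esh; stems beginning with h- insert -as- after the first vowel.
So podwo → podwoori.

podwoori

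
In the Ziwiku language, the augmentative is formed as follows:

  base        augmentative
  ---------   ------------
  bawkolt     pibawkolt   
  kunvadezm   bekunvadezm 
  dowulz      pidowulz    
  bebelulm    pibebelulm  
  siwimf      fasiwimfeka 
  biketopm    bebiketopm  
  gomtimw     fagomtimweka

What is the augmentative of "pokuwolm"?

"pokuwolm" has second-to-last letter 'l'. The stems whose second-to-last letter is 'l' (bawkolt → pibawkolt, dowulz → pidowulz, bebelulm → pibebelulm) add the prefix pi-.
So pokuwolm → pipokuwolm.

pipokuwolm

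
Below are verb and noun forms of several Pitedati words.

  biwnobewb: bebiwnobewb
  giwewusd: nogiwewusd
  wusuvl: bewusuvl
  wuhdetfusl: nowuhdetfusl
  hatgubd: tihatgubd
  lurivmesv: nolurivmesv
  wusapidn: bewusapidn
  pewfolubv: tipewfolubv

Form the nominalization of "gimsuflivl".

"gimsuflivl" has second-to-last letter 'v'. The one such stem in the data (wusuvl → bewusuvl) adds the prefix be-, so the same rule applies.
So gimsuflivl → begimsuflivl.

begimsuflivl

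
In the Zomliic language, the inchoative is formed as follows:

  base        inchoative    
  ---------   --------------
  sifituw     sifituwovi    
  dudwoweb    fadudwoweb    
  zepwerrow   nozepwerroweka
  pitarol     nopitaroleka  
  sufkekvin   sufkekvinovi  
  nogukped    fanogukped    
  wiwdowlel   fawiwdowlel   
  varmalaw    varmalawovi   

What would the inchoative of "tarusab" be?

pitarol and wiwdowlel both end in -l yet inflect differently (nopitaroleka, fawiwdowlel), so the final letter is not what conditions the rule; the last vowel is.
"tarusab" has last vowel 'a'. The one such stem in the data (varmalaw → varmalawovi) adds -ovi, so the same rule applies.
So tarusab → tarusabovi.

tarusabovi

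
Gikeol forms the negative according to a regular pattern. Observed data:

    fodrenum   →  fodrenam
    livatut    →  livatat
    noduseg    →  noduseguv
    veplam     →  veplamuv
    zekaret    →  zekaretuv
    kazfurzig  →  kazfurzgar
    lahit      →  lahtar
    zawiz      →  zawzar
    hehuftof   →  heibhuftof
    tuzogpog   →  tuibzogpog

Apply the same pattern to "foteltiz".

foteltzar

"foteltiz" has last vowel 'i'. The stems whose last vowel is 'i' (kazfurzig → kazfurzgar, lahit → lahtar, zawiz → zawzar) delete the last vowel and add -ar.
So foteltiz → foteltzar.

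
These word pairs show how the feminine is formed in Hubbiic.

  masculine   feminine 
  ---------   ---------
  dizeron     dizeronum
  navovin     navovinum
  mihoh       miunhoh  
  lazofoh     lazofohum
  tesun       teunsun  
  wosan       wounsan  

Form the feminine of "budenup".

navovin and wosan both end in -n yet inflect differently (navovinum, wounsan), so the final letter is not what conditions the rule; the number of vowels is.
"budenup" has 3 vowels. The stems with 3 vowels (navovin → navovinum, dizeron → dizeronum, lazofoh → lazofohum) add -um.
So budenup → budenupum.

budenupum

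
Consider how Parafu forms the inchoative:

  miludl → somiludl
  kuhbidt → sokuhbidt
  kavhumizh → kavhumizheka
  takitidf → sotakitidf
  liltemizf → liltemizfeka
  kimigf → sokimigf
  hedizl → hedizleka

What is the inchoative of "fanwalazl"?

miludl and hedizl both end in -l yet inflect differently (somiludl, hedizleka), so the final letter is not what conditions the rule; the second-to-last letter is.
"fanwalazl" has second-to-last letter 'z'. The stems whose second-to-last letter is 'z' (hedizl → hedizleka, kavhumizh → kavhumizheka, liltemizf → liltemizfeka) add -eka.
The other pattern: stems whose second-to-last letter is 'd' or 'g' add the prefix so-.
So fanwalazl → fanwalazleka.

fanwalazleka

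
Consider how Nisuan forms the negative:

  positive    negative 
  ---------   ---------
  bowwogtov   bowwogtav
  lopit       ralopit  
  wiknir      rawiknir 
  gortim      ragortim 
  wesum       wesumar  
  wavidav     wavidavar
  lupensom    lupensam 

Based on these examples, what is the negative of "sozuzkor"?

sozuzkar

"sozuzkor" has last vowel 'o'. The stems whose last vowel is 'o' (lupensom → lupensam, bowwogtov → bowwogtav) change the last vowel to 'a'.
The other patterns: stems whose last vowel is 'i' add the prefix ra-; stems whose last vowel is 'a' or 'u' add -ar.
So sozuzkor → sozuzkar.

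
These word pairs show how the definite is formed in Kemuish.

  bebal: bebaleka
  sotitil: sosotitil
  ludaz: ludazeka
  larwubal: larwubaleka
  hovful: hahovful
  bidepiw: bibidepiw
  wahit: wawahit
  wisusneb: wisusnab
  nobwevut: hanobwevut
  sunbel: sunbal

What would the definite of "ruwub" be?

sotitil and larwubal both end in -l yet inflect differently (sosotitil, larwubaleka), so the final letter is not what conditions the rule; the last vowel is.
"ruwub" has last vowel 'u'. The stems whose last vowel is 'u' (hovful → hahovful, nobwevut → hanobwevut) add the prefix ha-.
So ruwub → haruwub.

haruwub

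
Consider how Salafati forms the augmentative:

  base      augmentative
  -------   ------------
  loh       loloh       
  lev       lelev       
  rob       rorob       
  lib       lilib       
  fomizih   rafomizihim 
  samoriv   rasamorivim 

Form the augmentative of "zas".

zazas

"zas" has 1 vowel. The stems with 1 vowel (loh → loloh, lev → lelev, rob → rorob) repeat the first consonant+vowel as a prefix.
The other pattern: stems with 3 vowels add ra- … -im around the stem.
So zas → zazas.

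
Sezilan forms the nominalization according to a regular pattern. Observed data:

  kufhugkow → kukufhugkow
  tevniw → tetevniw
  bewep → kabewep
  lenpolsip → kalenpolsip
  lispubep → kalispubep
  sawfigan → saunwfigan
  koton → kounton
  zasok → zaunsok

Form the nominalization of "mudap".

kamudap

tevniw and lenpolsip both have last vowel 'i' yet inflect differently (tetevniw, kalenpolsip), so the last vowel is not what conditions the rule; the final letter is.
"mudap" ends in -p. The stems ending in -p (bewep → kabewep, lenpolsip → kalenpolsip, lispubep → kalispubep) add the prefix ka-.
So mudap → kamudap.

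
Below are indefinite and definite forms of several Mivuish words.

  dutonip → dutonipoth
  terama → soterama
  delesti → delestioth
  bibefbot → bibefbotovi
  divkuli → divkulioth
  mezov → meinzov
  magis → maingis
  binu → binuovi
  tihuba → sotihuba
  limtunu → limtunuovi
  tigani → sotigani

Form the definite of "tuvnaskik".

sotuvnaskik

"tuvnaskik" begins with t-. The stems beginning with t- (tigani → sotigani, terama → soterama, tihuba → sotihuba) add the prefix so-.
The other patterns: stems beginning with m- insert -in- after the first vowel; stems beginning with d- add -oth; stems beginning with b- or l- add -ovi.
So tuvnaskik → sotuvnaskik.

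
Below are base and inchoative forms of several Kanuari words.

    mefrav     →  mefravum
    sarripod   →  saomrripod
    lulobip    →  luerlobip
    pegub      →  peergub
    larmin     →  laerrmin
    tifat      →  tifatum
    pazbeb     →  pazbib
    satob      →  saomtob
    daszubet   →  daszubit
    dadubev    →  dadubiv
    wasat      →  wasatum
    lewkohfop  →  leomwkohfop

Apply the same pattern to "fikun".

fierkun

satob and pazbeb both end in -b yet inflect differently (saomtob, pazbib), so the final letter is not what conditions the rule; the last vowel is.
"fikun" has last vowel 'u'. The one such stem in the data (pegub → peergub) inserts -er- after the first vowel (as do larmin, lulobip), so the same rule applies.
The other patterns: stems whose last vowel is 'o' insert -om- after the first vowel; stems whose last vowel is 'e' change the last vowel to 'i'; stems whose last vowel is 'a' add -um.
So fikun → fierkun.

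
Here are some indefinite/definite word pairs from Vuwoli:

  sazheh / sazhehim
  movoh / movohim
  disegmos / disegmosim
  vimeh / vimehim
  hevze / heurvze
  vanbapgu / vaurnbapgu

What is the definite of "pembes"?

"pembes" ends in a consonant. The stems ending in a consonant (sazheh → sazhehim, movoh → movohim, disegmos → disegmosim) add -im.
The other pattern: stems ending in a vowel insert -ur- after the first vowel.
So pembes → pembesim.

pembesim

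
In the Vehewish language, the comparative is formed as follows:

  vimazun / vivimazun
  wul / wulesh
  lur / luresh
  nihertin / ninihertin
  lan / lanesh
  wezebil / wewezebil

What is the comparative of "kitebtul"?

wezebil and wul both end in -l yet inflect differently (wewezebil, wulesh), so the final letter is not what conditions the rule; the number of vowels is.
"kitebtul" has 3 vowels. The stems with 3 vowels (wezebil → wewezebil, nihertin → ninihertin, vimazun → vivimazun) repeat the first consonant+vowel as a prefix.
So kitebtul → kikitebtul.

kikitebtul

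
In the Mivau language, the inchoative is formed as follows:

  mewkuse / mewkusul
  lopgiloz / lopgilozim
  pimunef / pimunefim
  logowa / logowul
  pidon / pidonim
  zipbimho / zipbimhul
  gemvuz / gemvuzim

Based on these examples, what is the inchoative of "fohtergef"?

fohtergefim

pimunef and mewkuse both have last vowel 'e' yet inflect differently (pimunefim, mewkusul), so the last vowel is not what conditions the rule; whether the stem ends in a vowel or a consonant is.
"fohtergef" ends in a consonant. The stems ending in a consonant (gemvuz → gemvuzim, lopgiloz → lopgilozim, pimunef → pimunefim) add -im.
So fohtergef → fohtergefim.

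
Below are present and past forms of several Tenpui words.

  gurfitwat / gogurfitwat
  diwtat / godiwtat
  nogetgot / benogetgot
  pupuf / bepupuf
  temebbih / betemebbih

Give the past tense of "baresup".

"baresup" has last vowel 'u'. The one such stem in the data (pupuf → bepupuf) adds the prefix be-, so the same rule applies.
So baresup → bebaresup.

bebaresup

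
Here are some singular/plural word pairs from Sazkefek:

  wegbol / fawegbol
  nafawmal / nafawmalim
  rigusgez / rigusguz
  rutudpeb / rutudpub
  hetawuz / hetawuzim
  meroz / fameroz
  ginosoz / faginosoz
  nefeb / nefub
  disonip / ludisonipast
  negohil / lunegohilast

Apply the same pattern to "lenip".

lulenipast

wegbol and negohil both end in -l yet inflect differently (fawegbol, lunegohilast), so the final letter is not what conditions the rule; the last vowel is.
"lenip" has last vowel 'i'. The stems whose last vowel is 'i' (negohil → lunegohilast, disonip → ludisonipast) add lu- … -ast around the stem.
So lenip → lulenipast.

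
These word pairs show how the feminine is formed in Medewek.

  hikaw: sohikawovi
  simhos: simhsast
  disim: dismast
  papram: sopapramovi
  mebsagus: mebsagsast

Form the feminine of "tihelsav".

sotihelsavovi

papram and disim both end in -m yet inflect differently (sopapramovi, dismast), so the final letter is not what conditions the rule; the last vowel is.
"tihelsav" has last vowel 'a'. The stems whose last vowel is 'a' (hikaw → sohikawovi, papram → sopapramovi) add so- … -ovi around the stem.
So tihelsav → sotihelsavovi.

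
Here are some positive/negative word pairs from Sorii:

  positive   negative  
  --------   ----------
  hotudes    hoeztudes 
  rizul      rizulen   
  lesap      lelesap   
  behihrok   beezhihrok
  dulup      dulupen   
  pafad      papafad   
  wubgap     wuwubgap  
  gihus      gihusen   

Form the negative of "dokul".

"dokul" has last vowel 'u'. The stems whose last vowel is 'u' (dulup → dulupen, rizul → rizulen, gihus → gihusen) add -en.
So dokul → dokulen.

dokulen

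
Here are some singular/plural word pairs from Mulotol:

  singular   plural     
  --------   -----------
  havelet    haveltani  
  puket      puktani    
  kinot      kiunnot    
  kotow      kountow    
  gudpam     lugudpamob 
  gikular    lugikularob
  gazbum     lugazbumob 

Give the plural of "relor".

"relor" has last vowel 'o'. The stems whose last vowel is 'o' (kinot → kiunnot, kotow → kountow) insert -un- after the first vowel.
The other patterns: stems whose last vowel is 'e' delete the last vowel and add -ani; stems whose last vowel is 'a' or 'u' add lu- … -ob around the stem.
So relor → reunlor.

reunlor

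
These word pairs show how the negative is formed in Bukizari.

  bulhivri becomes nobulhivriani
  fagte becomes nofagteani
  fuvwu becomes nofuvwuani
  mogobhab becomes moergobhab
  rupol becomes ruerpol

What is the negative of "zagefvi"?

nozagefviani

bulhivri and mogobhab both have 3 vowels yet inflect differently (nobulhivriani, moergobhab), so the number of vowels is not what conditions the rule; whether the stem ends in a vowel or a consonant is.
"zagefvi" ends in a vowel. The stems ending in a vowel (bulhivri → nobulhivriani, fagte → nofagteani, fuvwu → nofuvwuani) add no- … -ani around the stem.
So zagefvi → nozagefviani.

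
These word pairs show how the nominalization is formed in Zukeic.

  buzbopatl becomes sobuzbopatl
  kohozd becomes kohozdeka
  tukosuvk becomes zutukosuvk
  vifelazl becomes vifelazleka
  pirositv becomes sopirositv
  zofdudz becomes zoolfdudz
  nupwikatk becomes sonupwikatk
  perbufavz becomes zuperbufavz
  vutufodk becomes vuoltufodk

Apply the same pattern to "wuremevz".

"wuremevz" has second-to-last letter 'v'. The stems whose second-to-last letter is 'v' (perbufavz → zuperbufavz, tukosuvk → zutukosuvk) add the prefix zu-.
So wuremevz → zuwuremevz.

zuwuremevz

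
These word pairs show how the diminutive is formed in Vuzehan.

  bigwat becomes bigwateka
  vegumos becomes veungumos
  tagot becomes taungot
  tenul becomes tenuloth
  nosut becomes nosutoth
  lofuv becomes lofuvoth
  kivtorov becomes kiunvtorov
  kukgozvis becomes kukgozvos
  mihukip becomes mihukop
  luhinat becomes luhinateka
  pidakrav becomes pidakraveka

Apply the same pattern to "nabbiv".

nabbov

nosut and bigwat both end in -t yet inflect differently (nosutoth, bigwateka), so the final letter is not what conditions the rule; the last vowel is.
"nabbiv" has last vowel 'i'. The stems whose last vowel is 'i' (kukgozvis → kukgozvos, mihukip → mihukop) change the last vowel to 'o'.
So nabbiv → nabbov.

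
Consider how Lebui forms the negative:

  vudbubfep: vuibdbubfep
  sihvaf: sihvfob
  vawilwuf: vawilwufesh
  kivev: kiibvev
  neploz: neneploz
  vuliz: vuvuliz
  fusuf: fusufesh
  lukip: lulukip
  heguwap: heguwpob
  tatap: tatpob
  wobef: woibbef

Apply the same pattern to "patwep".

paibtwep

"patwep" has last vowel 'e'. The stems whose last vowel is 'e' (kivev → kiibvev, wobef → woibbef, vudbubfep → vuibdbubfep) insert -ib- after the first vowel.
So patwep → paibtwep.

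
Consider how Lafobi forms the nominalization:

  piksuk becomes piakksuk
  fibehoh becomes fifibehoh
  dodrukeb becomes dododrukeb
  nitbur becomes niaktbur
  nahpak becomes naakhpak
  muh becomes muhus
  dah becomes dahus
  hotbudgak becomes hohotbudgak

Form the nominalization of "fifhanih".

dah and fibehoh both end in -h yet inflect differently (dahus, fifibehoh), so the final letter is not what conditions the rule; the number of vowels is.
"fifhanih" has 3 vowels. The stems with 3 vowels (dodrukeb → dododrukeb, fibehoh → fifibehoh, hotbudgak → hohotbudgak) repeat the first consonant+vowel as a prefix.
The other patterns: stems with 1 vowel add -us; stems with 2 vowels insert -ak- after the first vowel.
So fifhanih → fififhanih.

fififhanih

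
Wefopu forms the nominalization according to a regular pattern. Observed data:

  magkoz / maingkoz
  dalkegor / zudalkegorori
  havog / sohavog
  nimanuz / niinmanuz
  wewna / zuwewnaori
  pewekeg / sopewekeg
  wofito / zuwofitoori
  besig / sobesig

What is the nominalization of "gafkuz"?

havog and magkoz both have last vowel 'o' yet inflect differently (sohavog, maingkoz), so the last vowel is not what conditions the rule; the final letter is.
"gafkuz" ends in -z. The stems ending in -z (magkoz → maingkoz, nimanuz → niinmanuz) insert -in- after the first vowel.
So gafkuz → gainfkuz.

gainfkuz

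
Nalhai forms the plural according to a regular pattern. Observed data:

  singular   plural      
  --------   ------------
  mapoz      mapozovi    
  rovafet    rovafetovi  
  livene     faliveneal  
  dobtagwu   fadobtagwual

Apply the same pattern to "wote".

livene and rovafet both have last vowel 'e' yet inflect differently (faliveneal, rovafetovi), so the last vowel is not what conditions the rule; whether the stem ends in a vowel or a consonant is.
"wote" ends in a vowel. The stems ending in a vowel (livene → faliveneal, dobtagwu → fadobtagwual) add fa- … -al around the stem.
The other pattern: stems ending in a consonant add -ovi.
So wote → fawoteal.

fawoteal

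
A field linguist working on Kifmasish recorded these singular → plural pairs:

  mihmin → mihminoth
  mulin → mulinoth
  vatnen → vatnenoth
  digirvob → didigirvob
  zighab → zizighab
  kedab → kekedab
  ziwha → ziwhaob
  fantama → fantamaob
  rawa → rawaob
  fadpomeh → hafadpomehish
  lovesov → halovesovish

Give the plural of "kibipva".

zighab and ziwha both have last vowel 'a' yet inflect differently (zizighab, ziwhaob), so the last vowel is not what conditions the rule; the final letter is.
"kibipva" ends in -a. The stems ending in -a (ziwha → ziwhaob, fantama → fantamaob, rawa → rawaob) add -ob.
So kibipva → kibipvaob.

kibipvaob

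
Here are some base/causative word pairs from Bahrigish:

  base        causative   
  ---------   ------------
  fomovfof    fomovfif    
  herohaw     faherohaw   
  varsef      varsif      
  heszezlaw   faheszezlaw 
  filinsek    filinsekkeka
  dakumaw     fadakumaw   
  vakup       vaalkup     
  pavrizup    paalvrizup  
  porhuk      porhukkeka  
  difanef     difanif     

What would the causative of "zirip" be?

zialrip

varsef and filinsek both have last vowel 'e' yet inflect differently (varsif, filinsekkeka), so the last vowel is not what conditions the rule; the final letter is.
"zirip" ends in -p. The stems ending in -p (vakup → vaalkup, pavrizup → paalvrizup) insert -al- after the first vowel.
The other patterns: stems ending in -f change the last vowel to 'i'; stems ending in -w add the prefix fa-; stems ending in -k double the final consonant and add -eka.
So zirip → zialrip.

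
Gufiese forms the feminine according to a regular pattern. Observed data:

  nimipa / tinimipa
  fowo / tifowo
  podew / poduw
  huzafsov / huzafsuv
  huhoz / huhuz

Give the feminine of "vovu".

fowo and huhoz both have last vowel 'o' yet inflect differently (tifowo, huhuz), so the last vowel is not what conditions the rule; whether the stem ends in a vowel or a consonant is.
"vovu" ends in a vowel. The stems ending in a vowel (fowo → tifowo, nimipa → tinimipa) add the prefix ti-.
The other pattern: stems ending in a consonant change the last vowel to 'u'.
So vovu → tivovu.

tivovu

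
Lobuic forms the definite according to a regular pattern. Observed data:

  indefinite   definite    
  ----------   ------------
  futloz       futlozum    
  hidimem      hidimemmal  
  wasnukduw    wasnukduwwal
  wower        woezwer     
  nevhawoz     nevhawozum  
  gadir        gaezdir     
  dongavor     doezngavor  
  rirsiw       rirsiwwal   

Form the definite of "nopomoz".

nopomozum

dongavor and futloz both have last vowel 'o' yet inflect differently (doezngavor, futlozum), so the last vowel is not what conditions the rule; the final letter is.
"nopomoz" ends in -z. The stems ending in -z (futloz → futlozum, nevhawoz → nevhawozum) add -um.
The other patterns: stems ending in -r insert -ez- after the first vowel; stems ending in -m or -w double the final consonant and add -al.
So nopomoz → nopomozum.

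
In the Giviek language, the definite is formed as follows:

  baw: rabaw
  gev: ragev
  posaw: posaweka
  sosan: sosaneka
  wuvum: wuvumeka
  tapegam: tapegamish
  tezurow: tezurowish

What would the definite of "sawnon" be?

"sawnon" has 2 vowels. The stems with 2 vowels (posaw → posaweka, sosan → sosaneka, wuvum → wuvumeka) add -eka.
So sawnon → sawnoneka.

sawnoneka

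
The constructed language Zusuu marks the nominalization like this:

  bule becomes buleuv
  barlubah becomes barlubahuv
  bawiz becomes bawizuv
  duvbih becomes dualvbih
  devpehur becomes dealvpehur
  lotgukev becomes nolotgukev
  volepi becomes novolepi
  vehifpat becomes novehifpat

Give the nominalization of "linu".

barlubah and duvbih both end in -h yet inflect differently (barlubahuv, dualvbih), so the final letter is not what conditions the rule; the first letter is.
"linu" begins with l-. The one such stem in the data (lotgukev → nolotgukev) adds the prefix no-, so the same rule applies.
The other patterns: stems beginning with b- add -uv; stems beginning with d- insert -al- after the first vowel.
So linu → nolinu.

nolinu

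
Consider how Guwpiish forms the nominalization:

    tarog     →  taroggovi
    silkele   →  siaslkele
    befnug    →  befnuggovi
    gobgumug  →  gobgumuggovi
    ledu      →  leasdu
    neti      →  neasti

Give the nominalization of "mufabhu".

muasfabhu

befnug and ledu both have last vowel 'u' yet inflect differently (befnuggovi, leasdu), so the last vowel is not what conditions the rule; whether the stem ends in a vowel or a consonant is.
"mufabhu" ends in a vowel. The stems ending in a vowel (neti → neasti, ledu → leasdu, silkele → siaslkele) insert -as- after the first vowel.
The other pattern: stems ending in a consonant double the final consonant and add -ovi.
So mufabhu → muasfabhu.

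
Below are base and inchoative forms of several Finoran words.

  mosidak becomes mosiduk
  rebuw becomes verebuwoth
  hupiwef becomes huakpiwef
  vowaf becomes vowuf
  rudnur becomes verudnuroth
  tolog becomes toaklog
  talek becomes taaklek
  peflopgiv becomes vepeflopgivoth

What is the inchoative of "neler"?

neakler

vowaf and hupiwef both end in -f yet inflect differently (vowuf, huakpiwef), so the final letter is not what conditions the rule; the last vowel is.
"neler" has last vowel 'e'. The stems whose last vowel is 'e' (hupiwef → huakpiwef, talek → taaklek) insert -ak- after the first vowel.
So neler → neakler.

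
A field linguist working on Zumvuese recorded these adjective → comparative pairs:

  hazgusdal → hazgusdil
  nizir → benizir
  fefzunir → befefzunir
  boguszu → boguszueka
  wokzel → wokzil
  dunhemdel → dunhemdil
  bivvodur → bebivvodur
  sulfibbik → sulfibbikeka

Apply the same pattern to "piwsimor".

"piwsimor" ends in -r. The stems ending in -r (bivvodur → bebivvodur, fefzunir → befefzunir, nizir → benizir) add the prefix be-.
So piwsimor → bepiwsimor.

bepiwsimor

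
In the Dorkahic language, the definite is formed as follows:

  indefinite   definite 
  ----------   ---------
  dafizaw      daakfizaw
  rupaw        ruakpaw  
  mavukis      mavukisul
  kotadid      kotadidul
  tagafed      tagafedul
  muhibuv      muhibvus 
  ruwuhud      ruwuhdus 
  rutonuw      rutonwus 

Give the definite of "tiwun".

tiwnus

kotadid and ruwuhud both end in -d yet inflect differently (kotadidul, ruwuhdus), so the final letter is not what conditions the rule; the last vowel is.
"tiwun" has last vowel 'u'. The stems whose last vowel is 'u' (muhibuv → muhibvus, ruwuhud → ruwuhdus, rutonuw → rutonwus) delete the last vowel and add -us.
The other patterns: stems whose last vowel is 'a' insert -ak- after the first vowel; stems whose last vowel is 'e' or 'i' add -ul.
So tiwun → tiwnus.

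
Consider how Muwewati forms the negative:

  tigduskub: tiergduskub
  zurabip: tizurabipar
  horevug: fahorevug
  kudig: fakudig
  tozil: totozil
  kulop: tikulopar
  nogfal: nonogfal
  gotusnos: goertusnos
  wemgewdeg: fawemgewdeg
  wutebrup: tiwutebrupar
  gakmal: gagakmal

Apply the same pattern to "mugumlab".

gotusnos and kulop both have last vowel 'o' yet inflect differently (goertusnos, tikulopar), so the last vowel is not what conditions the rule; the final letter is.
"mugumlab" ends in -b. The one such stem in the data (tigduskub → tiergduskub) inserts -er- after the first vowel (as does gotusnos), so the same rule applies.
So mugumlab → muergumlab.

muergumlab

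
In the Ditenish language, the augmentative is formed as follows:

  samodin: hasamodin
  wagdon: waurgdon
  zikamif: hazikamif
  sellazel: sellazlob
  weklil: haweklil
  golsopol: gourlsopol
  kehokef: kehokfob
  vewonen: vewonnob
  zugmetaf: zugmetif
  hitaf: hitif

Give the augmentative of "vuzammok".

"vuzammok" has last vowel 'o'. The stems whose last vowel is 'o' (wagdon → waurgdon, golsopol → gourlsopol) insert -ur- after the first vowel.
The other patterns: stems whose last vowel is 'a' change the last vowel to 'i'; stems whose last vowel is 'e' delete the last vowel and add -ob; stems whose last vowel is 'i' add the prefix ha-.
So vuzammok → vuurzammok.

vuurzammok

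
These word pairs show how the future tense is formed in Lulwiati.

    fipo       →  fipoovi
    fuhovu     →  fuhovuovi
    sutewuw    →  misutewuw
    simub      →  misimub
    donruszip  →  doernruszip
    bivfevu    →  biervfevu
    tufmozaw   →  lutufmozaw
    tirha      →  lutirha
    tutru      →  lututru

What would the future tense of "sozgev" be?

"sozgev" begins with s-. The stems beginning with s- (sutewuw → misutewuw, simub → misimub) add the prefix mi-.
So sozgev → misozgev.

misozgev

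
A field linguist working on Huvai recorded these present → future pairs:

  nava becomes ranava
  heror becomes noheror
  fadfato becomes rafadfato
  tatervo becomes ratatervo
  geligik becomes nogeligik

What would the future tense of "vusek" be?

novusek

heror and fadfato both have last vowel 'o' yet inflect differently (noheror, rafadfato), so the last vowel is not what conditions the rule; whether the stem ends in a vowel or a consonant is.
"vusek" ends in a consonant. The stems ending in a consonant (heror → noheror, geligik → nogeligik) add the prefix no-.
So vusek → novusek.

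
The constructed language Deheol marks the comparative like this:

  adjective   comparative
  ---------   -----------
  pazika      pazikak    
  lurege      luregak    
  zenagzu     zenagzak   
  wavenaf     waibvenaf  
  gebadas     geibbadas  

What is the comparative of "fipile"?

pazika and wavenaf both have last vowel 'a' yet inflect differently (pazikak, waibvenaf), so the last vowel is not what conditions the rule; whether the stem ends in a vowel or a consonant is.
"fipile" ends in a vowel. The stems ending in a vowel (pazika → pazikak, lurege → luregak, zenagzu → zenagzak) drop the final letter and add -ak.
The other pattern: stems ending in a consonant insert -ib- after the first vowel.
So fipile → fipilak.

fipilak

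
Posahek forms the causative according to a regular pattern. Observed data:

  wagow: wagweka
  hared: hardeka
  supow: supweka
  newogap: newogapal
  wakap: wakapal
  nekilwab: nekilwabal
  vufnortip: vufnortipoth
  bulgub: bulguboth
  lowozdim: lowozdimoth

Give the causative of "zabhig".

zabhigoth

"zabhig" has last vowel 'i'. The stems whose last vowel is 'i' (vufnortip → vufnortipoth, lowozdim → lowozdimoth) add -oth.
The other patterns: stems whose last vowel is 'e' or 'o' delete the last vowel and add -eka; stems whose last vowel is 'a' add -al.
So zabhig → zabhigoth.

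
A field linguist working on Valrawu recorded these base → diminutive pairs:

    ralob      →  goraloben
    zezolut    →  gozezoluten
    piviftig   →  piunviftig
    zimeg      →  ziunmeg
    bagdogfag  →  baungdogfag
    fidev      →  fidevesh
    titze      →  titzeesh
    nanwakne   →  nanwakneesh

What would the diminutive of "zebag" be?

zeunbag

zimeg and fidev both have last vowel 'e' yet inflect differently (ziunmeg, fidevesh), so the last vowel is not what conditions the rule; the final letter is.
"zebag" ends in -g. The stems ending in -g (piviftig → piunviftig, zimeg → ziunmeg, bagdogfag → baungdogfag) insert -un- after the first vowel.
So zebag → zeunbag.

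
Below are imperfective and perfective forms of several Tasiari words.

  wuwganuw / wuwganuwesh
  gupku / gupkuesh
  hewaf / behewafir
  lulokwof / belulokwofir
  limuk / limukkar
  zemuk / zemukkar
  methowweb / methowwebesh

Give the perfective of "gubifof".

zemuk and wuwganuw both have last vowel 'u' yet inflect differently (zemukkar, wuwganuwesh), so the last vowel is not what conditions the rule; the final letter is.
"gubifof" ends in -f. The stems ending in -f (hewaf → behewafir, lulokwof → belulokwofir) add be- … -ir around the stem.
The other patterns: stems ending in -k double the final consonant and add -ar; stems ending in -b, -u or -w add -esh.
So gubifof → begubifofir.

begubifofir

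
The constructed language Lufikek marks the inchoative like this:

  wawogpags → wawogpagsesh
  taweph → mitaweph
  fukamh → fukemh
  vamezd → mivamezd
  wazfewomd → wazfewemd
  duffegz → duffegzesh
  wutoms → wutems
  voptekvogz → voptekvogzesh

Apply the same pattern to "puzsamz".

puzsemz

"puzsamz" has second-to-last letter 'm'. The stems whose second-to-last letter is 'm' (wazfewomd → wazfewemd, wutoms → wutems, fukamh → fukemh) change the last vowel to 'e'.
So puzsamz → puzsemz.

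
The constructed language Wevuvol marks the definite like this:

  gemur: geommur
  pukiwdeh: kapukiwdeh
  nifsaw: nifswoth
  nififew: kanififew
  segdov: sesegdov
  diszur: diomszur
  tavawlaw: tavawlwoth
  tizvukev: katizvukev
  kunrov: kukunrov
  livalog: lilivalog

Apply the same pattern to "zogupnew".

nififew and nifsaw both end in -w yet inflect differently (kanififew, nifswoth), so the final letter is not what conditions the rule; the last vowel is.
"zogupnew" has last vowel 'e'. The stems whose last vowel is 'e' (tizvukev → katizvukev, pukiwdeh → kapukiwdeh, nififew → kanififew) add the prefix ka-.
So zogupnew → kazogupnew.

kazogupnew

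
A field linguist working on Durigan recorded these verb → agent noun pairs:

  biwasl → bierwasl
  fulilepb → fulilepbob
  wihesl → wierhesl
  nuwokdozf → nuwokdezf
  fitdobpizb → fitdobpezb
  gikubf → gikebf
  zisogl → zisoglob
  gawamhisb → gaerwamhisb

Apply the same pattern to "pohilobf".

pohilebf

zisogl and biwasl both end in -l yet inflect differently (zisoglob, bierwasl), so the final letter is not what conditions the rule; the second-to-last letter is.
"pohilobf" has second-to-last letter 'b'. The one such stem in the data (gikubf → gikebf) changes the last vowel to 'e' (as do fitdobpizb, nuwokdozf), so the same rule applies.
The other patterns: stems whose second-to-last letter is 'g' or 'p' add -ob; stems whose second-to-last letter is 's' insert -er- after the first vowel.
So pohilobf → pohilebf.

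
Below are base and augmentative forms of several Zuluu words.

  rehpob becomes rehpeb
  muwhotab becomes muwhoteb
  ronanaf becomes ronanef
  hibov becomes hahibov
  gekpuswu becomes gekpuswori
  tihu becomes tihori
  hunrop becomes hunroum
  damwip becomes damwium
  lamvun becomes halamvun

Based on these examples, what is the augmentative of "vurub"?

hunrop and rehpob both have last vowel 'o' yet inflect differently (hunroum, rehpeb), so the last vowel is not what conditions the rule; the final letter is.
"vurub" ends in -b. The stems ending in -b (rehpob → rehpeb, muwhotab → muwhoteb) change the last vowel to 'e'.
The other patterns: stems ending in -p drop the final letter and add -um; stems ending in -u drop the final letter and add -ori; stems ending in -n or -v add the prefix ha-.
So vurub → vureb.

vureb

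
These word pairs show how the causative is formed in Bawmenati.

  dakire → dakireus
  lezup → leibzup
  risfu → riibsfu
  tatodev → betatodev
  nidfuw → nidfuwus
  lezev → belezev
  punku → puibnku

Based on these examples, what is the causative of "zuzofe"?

risfu and nidfuw both have last vowel 'u' yet inflect differently (riibsfu, nidfuwus), so the last vowel is not what conditions the rule; the final letter is.
"zuzofe" ends in -e. The one such stem in the data (dakire → dakireus) adds -us, so the same rule applies.
So zuzofe → zuzofeus.

zuzofeus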